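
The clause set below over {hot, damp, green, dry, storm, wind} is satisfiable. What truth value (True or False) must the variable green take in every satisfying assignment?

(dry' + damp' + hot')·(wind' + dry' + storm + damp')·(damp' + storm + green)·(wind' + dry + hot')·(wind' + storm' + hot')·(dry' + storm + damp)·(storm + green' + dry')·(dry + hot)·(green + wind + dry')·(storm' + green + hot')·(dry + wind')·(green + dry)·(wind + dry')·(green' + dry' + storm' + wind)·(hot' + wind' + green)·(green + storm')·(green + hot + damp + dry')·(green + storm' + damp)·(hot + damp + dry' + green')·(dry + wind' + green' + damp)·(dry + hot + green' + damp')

True

Suppose green = 0.
The clause (dry) is unit, so dry = 1.
The clause (wind) is unit, so wind = 1.
The clause (hot') is unit, so hot = 0.
The clause (storm') is unit, so storm = 0.
The clause (damp') is unit, so damp = 0.
That conflicts with the unit clause (damp).
So every satisfying assignment has green = True.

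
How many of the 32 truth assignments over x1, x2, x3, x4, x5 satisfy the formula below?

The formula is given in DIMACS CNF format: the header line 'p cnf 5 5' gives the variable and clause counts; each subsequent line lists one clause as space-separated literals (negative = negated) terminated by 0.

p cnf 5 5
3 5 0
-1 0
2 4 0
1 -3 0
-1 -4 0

3

There are 2^5 = 32 truth assignments over (x1, x2, x3, x4, x5).
Split on x1. With x1 = True, the clauses containing x1 are satisfied and ¬x1 drops from the rest; 0 of the 2^4 = 16 assignments to the other variables satisfy what remains.
With x1 = False, by the same count on the reduced clause set, 3 assignments work.
(One model: x1=F, x2=F, x3=F, x4=T, x5=T.)
Total: 0 + 3 = 3.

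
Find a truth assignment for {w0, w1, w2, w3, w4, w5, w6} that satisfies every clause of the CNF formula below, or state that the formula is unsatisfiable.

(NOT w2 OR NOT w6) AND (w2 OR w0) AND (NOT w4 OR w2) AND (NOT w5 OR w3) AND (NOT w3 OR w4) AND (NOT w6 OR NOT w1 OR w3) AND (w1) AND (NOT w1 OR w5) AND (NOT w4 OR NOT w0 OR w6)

w0: false; w1: true; w2: true; w3: true; w4: true; w5: true; w6: false

The clause (w1) is unit, so w1 = true.
The clause (w5) is unit, so w5 = true.
The clause (w3) is unit, so w3 = true.
The clause (w4) is unit, so w4 = true.
The clause (w2) is unit, so w2 = true.
The clause (NOT w6) is unit, so w6 = false.
The clause (NOT w0) is unit, so w0 = false.
All clauses are satisfied.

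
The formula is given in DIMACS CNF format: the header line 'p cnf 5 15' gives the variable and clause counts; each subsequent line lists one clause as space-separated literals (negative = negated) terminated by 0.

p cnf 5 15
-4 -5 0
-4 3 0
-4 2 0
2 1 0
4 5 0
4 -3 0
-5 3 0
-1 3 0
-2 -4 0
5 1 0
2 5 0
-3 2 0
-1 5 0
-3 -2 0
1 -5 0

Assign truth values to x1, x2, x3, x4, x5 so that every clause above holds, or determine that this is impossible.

Branch on x4: set x4 = False.
(x5) alone gives x5 = True.
(¬x3) alone gives x3 = False.
Now (x3) is unsatisfied and unit — conflict.
That branch fails; take x4 = True instead.
(¬x5) alone gives x5 = False.
(x3) alone gives x3 = True.
(x2) alone gives x2 = True.
Now (¬x2) is unsatisfied and unit — conflict.
Neither x4 = True nor x4 = False works.

UNSATISFIABLE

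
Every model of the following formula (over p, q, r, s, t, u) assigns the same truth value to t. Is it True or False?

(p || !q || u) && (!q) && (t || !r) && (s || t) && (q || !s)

True

Suppose t = false.
(!q) alone gives q = false.
(!r) alone gives r = false.
(s) alone gives s = true.
That conflicts with the unit clause (!s).
So every satisfying assignment has t = True.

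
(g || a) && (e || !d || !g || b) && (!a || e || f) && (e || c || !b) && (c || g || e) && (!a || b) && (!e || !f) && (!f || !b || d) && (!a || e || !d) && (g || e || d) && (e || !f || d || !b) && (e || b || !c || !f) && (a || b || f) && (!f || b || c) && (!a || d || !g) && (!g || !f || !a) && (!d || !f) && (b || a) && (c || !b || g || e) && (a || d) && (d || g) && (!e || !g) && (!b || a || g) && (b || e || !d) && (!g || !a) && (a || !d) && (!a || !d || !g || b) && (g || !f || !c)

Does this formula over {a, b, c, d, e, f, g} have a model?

Yes

Suppose g = false.
Unit clause (a) forces a = true.
Unit clause (b) forces b = true.
Unit clause (d) forces d = true.
Unit clause (e) forces e = true.
Unit clause (!f) forces f = false.
All clauses hold; c can take either value.
A satisfying assignment: a ↦ true,  b ↦ true,  c ↦ false,  d ↦ true,  e ↦ true,  f ↦ false,  g ↦ false.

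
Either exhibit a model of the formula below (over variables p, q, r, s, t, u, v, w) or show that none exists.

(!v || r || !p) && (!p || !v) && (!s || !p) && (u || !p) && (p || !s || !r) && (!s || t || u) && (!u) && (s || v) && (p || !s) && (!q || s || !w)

Unit clause (!u) forces u = false.
Unit clause (!p) forces p = false.
Unit clause (!s) forces s = false.
Unit clause (v) forces v = true.
Try q = false.
Every clause is now satisfied; r, t, w are unconstrained.

p=false,  q=false,  r=true,  s=false,  t=true,  u=false,  v=true,  w=false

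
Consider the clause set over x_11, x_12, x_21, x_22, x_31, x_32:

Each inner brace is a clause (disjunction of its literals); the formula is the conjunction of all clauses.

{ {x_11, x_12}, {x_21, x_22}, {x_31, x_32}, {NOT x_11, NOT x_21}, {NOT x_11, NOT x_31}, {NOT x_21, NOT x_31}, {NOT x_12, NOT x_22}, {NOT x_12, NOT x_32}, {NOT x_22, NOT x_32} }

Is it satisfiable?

Unsatisfiable

Branch on x_11: set x_11 = true.
The clause (NOT x_21) is unit, so x_21 = false.
The clause (x_22) is unit, so x_22 = true.
The clause (NOT x_31) is unit, so x_31 = false.
The clause (x_32) is unit, so x_32 = true.
Now (NOT x_32) is unsatisfied and unit — conflict.
Undo x_11 and try x_11 = false.
The clause (x_12) is unit, so x_12 = true.
The clause (NOT x_22) is unit, so x_22 = false.
The clause (x_21) is unit, so x_21 = true.
The clause (NOT x_31) is unit, so x_31 = false.
The clause (x_32) is unit, so x_32 = true.
Now (NOT x_32) is unsatisfied and unit — conflict.
Either choice for x_11 ends in contradiction.
No assignment satisfies every clause.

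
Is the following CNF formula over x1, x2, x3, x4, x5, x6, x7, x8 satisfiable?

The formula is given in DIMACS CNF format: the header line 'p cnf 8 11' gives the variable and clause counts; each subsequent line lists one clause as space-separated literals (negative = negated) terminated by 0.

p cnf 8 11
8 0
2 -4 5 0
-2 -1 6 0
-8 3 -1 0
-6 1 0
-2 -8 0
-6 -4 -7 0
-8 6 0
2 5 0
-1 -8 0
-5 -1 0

No

From the singleton clause (x8), x8 = True.
From the singleton clause (¬x2), x2 = False.
From the singleton clause (x6), x6 = True.
From the singleton clause (x1), x1 = True.
Now (¬x1) is unsatisfied and unit — conflict.
No assignment satisfies every clause.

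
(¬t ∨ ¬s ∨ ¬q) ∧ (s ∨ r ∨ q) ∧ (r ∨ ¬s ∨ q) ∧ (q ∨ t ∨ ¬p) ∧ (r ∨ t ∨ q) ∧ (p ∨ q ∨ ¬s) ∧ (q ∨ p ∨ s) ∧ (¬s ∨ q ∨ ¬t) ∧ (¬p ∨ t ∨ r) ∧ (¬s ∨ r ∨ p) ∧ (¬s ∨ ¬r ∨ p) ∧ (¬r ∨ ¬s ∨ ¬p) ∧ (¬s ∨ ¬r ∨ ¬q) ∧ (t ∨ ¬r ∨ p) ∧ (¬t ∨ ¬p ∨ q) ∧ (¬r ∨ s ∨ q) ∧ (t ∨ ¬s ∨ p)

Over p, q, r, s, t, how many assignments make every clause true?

6

There are 2^5 = 32 truth assignments over (p, q, r, s, t).
Split on p. With p = True, the clauses containing p are satisfied and ¬p drops from the rest; 3 of the 2^4 = 16 assignments to the other variables satisfy what remains.
With p = False, by the same count on the reduced clause set, 3 assignments work.
(One model: p=F, q=T, r=F, s=F, t=F.)
Total: 3 + 3 = 6.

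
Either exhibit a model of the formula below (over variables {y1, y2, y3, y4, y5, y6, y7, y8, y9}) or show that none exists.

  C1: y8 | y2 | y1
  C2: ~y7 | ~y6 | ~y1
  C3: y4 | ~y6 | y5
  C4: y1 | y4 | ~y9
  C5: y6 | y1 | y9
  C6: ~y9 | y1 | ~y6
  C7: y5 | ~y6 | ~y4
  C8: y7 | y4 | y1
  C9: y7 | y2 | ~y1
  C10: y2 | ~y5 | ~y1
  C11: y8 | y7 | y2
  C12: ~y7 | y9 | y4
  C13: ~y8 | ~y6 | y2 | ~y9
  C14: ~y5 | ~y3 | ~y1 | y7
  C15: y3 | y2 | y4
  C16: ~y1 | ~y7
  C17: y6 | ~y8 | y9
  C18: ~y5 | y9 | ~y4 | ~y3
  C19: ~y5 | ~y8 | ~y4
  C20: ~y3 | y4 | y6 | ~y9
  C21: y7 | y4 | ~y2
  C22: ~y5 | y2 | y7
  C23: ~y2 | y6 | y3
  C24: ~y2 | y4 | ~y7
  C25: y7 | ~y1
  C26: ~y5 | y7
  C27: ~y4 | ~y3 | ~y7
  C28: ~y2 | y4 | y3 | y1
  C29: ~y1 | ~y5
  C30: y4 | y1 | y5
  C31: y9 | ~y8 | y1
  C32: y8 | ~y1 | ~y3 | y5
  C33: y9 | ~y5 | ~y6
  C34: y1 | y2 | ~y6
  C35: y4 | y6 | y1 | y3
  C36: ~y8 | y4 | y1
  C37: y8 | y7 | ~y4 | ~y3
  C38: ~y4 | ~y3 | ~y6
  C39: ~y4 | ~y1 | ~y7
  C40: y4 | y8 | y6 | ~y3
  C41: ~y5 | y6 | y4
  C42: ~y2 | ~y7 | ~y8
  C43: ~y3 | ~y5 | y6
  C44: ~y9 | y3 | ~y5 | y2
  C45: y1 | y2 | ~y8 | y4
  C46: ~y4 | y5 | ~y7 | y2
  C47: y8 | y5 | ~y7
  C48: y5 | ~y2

Case y1 = 0:
Case y8 = 1:
The clause (y9) is unit, so y9 = 1.
The clause (y4) is unit, so y4 = 1.
The clause (~y6) is unit, so y6 = 0.
The clause (~y5) is unit, so y5 = 0.
The clause (~y2) is unit, so y2 = 0.
The clause (~y7) is unit, so y7 = 0.
No clause remains; y3 is free.

y1 ↦ 0, y2 ↦ 0, y3 ↦ 1, y4 ↦ 1, y5 ↦ 0, y6 ↦ 0, y7 ↦ 0, y8 ↦ 1, y9 ↦ 1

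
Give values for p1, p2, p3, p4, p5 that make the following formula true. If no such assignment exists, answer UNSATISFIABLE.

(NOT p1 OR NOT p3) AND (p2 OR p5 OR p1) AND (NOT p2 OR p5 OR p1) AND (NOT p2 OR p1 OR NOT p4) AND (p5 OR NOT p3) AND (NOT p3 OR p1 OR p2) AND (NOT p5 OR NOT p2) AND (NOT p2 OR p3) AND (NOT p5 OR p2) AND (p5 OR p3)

UNSATISFIABLE

Branch on p1: set p1 = false.
Branch on p2: set p2 = true.
(p5) alone gives p5 = true.
Now (NOT p5) is unsatisfied and unit — conflict.
That branch fails; take p2 = false instead.
(p5) alone gives p5 = true.
Now (NOT p5) is unsatisfied and unit — conflict.
Neither p2 = true nor p2 = false works.
That branch fails; take p1 = true instead.
(NOT p3) alone gives p3 = false.
(NOT p2) alone gives p2 = false.
(NOT p5) alone gives p5 = false.
Now (p5) is unsatisfied and unit — conflict.
Neither p1 = true nor p1 = false works.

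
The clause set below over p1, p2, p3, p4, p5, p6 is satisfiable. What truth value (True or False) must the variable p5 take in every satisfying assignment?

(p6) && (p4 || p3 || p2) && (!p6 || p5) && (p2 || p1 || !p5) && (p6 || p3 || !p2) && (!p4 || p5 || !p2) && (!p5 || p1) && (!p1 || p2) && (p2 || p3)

True

Suppose p5 = false.
From the singleton clause (p6), p6 = true.
That conflicts with the unit clause (!p6).
So every satisfying assignment has p5 = True.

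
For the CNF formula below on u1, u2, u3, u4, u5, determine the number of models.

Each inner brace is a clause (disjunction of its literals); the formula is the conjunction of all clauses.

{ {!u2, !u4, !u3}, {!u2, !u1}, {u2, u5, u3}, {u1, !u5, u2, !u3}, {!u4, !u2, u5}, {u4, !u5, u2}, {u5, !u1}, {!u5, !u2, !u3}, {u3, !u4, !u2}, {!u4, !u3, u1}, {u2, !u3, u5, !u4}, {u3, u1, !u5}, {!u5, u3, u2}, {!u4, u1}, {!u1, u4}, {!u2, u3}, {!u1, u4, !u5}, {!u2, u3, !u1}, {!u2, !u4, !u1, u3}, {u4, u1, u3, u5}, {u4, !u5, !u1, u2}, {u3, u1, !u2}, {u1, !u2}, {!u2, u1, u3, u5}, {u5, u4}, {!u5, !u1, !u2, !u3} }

There are 2^5 = 32 truth assignments over (u1, u2, u3, u4, u5).
Split on u4. With u4 = true, the clauses containing u4 are satisfied and !u4 drops from the rest; 1 of the 2^4 = 16 assignments to the other variables satisfy what remains.
With u4 = false, by the same count on the reduced clause set, 0 assignments work.
(One model: u1=T, u2=F, u3=T, u4=T, u5=T.)
Total: 1 + 0 = 1.

1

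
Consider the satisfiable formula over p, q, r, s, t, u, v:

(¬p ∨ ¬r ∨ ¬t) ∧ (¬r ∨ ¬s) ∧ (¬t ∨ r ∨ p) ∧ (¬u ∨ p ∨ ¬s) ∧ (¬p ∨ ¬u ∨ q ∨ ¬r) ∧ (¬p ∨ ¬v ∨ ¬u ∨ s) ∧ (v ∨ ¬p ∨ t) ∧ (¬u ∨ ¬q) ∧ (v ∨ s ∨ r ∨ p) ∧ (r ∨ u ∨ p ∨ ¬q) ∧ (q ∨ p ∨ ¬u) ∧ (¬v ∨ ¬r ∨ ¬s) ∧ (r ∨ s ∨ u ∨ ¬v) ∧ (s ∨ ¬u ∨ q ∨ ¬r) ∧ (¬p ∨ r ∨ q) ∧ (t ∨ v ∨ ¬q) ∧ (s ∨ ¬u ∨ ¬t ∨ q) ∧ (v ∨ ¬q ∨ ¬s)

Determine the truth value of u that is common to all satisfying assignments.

False

Suppose u = True.
The clause (¬q) is unit, so q = False.
The clause (p) is unit, so p = True.
The clause (¬r) is unit, so r = False.
Now (r) is unsatisfied and unit — conflict.
So every satisfying assignment has u = False.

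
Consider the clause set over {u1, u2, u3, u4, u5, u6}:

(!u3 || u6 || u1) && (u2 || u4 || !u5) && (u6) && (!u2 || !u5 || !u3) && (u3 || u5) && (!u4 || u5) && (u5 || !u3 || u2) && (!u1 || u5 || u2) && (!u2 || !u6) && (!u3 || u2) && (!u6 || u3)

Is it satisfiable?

Unit clause (u6) forces u6 = true.
Unit clause (!u2) forces u2 = false.
Unit clause (!u3) forces u3 = false.
But (u3) is also a unit clause — contradiction.
No assignment satisfies every clause.

Unsatisfiable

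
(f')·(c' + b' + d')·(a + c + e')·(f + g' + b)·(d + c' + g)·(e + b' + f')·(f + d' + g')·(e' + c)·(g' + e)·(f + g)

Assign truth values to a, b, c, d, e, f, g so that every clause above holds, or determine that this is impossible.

From the singleton clause (f'), f = 0.
From the singleton clause (g), g = 1.
From the singleton clause (b), b = 1.
From the singleton clause (d'), d = 0.
From the singleton clause (e), e = 1.
From the singleton clause (c), c = 1.
No clause remains; a is free.

a: 1, b: 1, c: 1, d: 0, e: 1, f: 0, g: 1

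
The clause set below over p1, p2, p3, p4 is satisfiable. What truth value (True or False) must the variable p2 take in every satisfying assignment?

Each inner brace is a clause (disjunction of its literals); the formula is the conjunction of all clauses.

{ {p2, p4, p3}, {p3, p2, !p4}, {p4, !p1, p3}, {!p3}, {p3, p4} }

Suppose p2 = false.
From the singleton clause (!p3), p3 = false.
From the singleton clause (p4), p4 = true.
But (!p4) is also a unit clause — contradiction.
So every satisfying assignment has p2 = True.

True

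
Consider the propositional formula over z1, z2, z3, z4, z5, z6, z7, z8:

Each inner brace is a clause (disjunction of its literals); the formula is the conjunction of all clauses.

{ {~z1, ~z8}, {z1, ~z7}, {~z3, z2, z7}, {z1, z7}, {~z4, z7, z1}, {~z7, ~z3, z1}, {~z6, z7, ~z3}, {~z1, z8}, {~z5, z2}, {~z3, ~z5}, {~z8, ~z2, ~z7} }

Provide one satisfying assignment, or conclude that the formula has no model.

Branch on z1: set z1 = 0.
Unit clause (~z7) forces z7 = 0.
But (z7) is also a unit clause — contradiction.
Backtrack on z1: now try z1 = 1.
Unit clause (~z8) forces z8 = 0.
But (z8) is also a unit clause — contradiction.
Neither z1 = 1 nor z1 = 0 works.

UNSATISFIABLE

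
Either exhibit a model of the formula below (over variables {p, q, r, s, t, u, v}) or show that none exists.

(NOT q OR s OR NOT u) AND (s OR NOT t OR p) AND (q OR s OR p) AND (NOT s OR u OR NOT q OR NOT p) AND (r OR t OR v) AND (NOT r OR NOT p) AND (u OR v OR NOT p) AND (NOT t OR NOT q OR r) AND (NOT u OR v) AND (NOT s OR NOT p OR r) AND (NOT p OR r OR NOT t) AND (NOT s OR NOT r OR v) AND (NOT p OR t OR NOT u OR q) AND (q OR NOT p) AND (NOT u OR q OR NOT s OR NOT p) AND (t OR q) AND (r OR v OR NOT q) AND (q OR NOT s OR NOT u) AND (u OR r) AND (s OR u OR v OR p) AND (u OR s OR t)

p: false; q: true; r: true; s: true; t: true; u: true; v: true

Case r = true:
From the singleton clause (NOT p), p = false.
Case s = true:
From the singleton clause (v), v = true.
Case t = true:
Case q = true:
All clauses hold; u can take either value.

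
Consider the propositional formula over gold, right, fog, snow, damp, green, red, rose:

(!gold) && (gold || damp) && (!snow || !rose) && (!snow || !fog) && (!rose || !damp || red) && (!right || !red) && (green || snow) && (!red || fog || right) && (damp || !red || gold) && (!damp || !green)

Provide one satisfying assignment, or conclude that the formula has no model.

gold=false, right=false, fog=false, snow=true, damp=true, green=false, red=false, rose=false

The clause (!gold) is unit, so gold = false.
The clause (damp) is unit, so damp = true.
The clause (!green) is unit, so green = false.
The clause (snow) is unit, so snow = true.
The clause (!rose) is unit, so rose = false.
The clause (!fog) is unit, so fog = false.
Branch on right: set right = false.
The clause (!red) is unit, so red = false.
All clauses are satisfied.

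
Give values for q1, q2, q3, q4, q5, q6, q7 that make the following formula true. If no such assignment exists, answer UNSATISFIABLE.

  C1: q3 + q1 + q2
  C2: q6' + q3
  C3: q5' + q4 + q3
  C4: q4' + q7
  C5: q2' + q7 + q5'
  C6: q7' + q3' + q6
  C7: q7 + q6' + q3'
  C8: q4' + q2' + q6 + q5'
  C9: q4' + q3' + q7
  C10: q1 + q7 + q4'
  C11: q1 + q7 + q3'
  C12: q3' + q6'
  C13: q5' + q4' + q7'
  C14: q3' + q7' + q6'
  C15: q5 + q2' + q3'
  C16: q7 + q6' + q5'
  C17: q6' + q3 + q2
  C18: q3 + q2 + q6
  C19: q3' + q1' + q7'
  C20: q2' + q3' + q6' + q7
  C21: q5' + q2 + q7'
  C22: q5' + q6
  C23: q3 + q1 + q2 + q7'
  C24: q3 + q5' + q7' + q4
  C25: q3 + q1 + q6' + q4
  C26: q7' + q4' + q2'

Case q6 = 0:
(q5') alone gives q5 = 0.
Case q4 = 0:
Case q7 = 1:
(q3') alone gives q3 = 0.
(q2) alone gives q2 = 1.
No clause remains; q1 is free.

q1: 0, q2: 1, q3: 0, q4: 0, q5: 0, q6: 0, q7: 1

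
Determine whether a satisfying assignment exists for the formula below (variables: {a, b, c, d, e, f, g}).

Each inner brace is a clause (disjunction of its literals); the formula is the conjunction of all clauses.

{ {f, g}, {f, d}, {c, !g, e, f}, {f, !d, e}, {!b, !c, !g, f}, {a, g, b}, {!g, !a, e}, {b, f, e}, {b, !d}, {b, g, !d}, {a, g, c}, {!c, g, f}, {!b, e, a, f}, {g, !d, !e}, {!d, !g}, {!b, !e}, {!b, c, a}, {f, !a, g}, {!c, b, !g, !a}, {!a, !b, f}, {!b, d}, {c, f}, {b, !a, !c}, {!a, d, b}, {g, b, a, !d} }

Satisfiable

Case f = true:
Case b = false:
The clause (!d) is unit, so d = false.
The clause (!a) is unit, so a = false.
The clause (g) is unit, so g = true.
No clause remains; c, e are free.
A satisfying assignment: a: false; b: false; c: true; d: false; e: false; f: true; g: true.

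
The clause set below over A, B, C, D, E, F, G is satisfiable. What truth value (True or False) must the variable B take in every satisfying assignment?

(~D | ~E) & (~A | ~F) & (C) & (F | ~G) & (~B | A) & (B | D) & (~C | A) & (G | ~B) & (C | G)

Suppose B = 1.
The clause (C) is unit, so C = 1.
The clause (A) is unit, so A = 1.
The clause (~F) is unit, so F = 0.
The clause (~G) is unit, so G = 0.
Now (G) is unsatisfied and unit — conflict.
So every satisfying assignment has B = False.

False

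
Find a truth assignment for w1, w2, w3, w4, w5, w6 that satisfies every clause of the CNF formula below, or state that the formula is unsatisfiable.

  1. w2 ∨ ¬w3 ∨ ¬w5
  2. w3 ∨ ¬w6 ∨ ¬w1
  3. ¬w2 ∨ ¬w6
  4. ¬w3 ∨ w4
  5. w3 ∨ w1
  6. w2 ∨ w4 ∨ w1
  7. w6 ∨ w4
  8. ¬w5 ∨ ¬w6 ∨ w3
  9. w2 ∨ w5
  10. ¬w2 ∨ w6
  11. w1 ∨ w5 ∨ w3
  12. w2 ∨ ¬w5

UNSATISFIABLE

Suppose w2 = False.
(w5) alone gives w5 = True.
Now (¬w5) is unsatisfied and unit — conflict.
That branch fails; take w2 = True instead.
(¬w6) alone gives w6 = False.
Now (w6) is unsatisfied and unit — conflict.
Either choice for w2 ends in contradiction.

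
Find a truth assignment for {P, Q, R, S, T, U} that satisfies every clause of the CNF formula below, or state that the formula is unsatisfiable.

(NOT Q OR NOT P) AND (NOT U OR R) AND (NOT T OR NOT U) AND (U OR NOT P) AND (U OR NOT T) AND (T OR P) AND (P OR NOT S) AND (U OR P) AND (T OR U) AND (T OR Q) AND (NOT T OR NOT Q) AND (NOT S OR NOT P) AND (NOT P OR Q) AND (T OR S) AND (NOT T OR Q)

Case Q = false:
From the singleton clause (T), T = true.
Now (NOT T) is unsatisfied and unit — conflict.
Undo Q and try Q = true.
From the singleton clause (NOT P), P = false.
From the singleton clause (T), T = true.
Now (NOT T) is unsatisfied and unit — conflict.
Both values of Q lead to a conflict.

UNSATISFIABLE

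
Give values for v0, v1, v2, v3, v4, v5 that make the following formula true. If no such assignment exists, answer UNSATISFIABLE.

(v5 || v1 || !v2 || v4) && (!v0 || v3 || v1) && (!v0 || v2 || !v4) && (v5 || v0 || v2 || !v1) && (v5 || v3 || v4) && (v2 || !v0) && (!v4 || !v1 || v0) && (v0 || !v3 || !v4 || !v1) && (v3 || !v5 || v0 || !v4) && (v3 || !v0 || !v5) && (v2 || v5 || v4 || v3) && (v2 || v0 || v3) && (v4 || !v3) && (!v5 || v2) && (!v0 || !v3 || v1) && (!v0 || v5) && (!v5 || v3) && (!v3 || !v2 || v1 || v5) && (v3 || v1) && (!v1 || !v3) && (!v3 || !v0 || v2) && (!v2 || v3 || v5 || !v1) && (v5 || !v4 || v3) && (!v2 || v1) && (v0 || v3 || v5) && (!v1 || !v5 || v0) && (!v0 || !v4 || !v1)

v0 ↦ false; v1 ↦ false; v2 ↦ false; v3 ↦ true; v4 ↦ true; v5 ↦ false

Branch on v2: set v2 = false.
(!v0) alone gives v0 = false.
(v3) alone gives v3 = true.
(v4) alone gives v4 = true.
(!v1) alone gives v1 = false.
(!v5) alone gives v5 = false.
Every clause now holds.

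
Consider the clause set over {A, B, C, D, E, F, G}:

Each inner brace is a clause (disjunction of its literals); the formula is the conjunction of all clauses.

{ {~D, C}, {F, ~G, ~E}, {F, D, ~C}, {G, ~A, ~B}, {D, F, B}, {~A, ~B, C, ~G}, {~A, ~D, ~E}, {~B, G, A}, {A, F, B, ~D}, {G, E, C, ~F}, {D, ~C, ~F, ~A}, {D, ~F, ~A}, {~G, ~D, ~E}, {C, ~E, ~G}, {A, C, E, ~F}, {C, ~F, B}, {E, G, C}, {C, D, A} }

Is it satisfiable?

Yes

Case D = 0:
Case F = 1:
Unit clause (~A) forces A = 0.
Unit clause (C) forces C = 1.
Case B = 0:
No clause remains; E, G are free.
A satisfying assignment: A=0,  B=0,  C=1,  D=0,  E=0,  F=1,  G=1.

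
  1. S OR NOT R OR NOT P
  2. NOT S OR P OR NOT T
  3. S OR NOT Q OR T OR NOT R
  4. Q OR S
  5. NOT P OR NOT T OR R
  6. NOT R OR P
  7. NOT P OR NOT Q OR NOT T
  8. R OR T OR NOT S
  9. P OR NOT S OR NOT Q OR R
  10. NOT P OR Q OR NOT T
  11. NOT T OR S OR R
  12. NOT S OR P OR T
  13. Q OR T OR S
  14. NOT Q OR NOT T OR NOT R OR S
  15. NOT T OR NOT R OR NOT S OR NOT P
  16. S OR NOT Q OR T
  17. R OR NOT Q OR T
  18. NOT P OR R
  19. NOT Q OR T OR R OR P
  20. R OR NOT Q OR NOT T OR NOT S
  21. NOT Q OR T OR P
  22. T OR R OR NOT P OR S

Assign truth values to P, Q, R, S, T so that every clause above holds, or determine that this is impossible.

Suppose Q = true.
Suppose R = true.
From the singleton clause (P), P = true.
From the singleton clause (S), S = true.
From the singleton clause (NOT T), T = false.
All clauses are satisfied.

P: true; Q: true; R: true; S: true; T: false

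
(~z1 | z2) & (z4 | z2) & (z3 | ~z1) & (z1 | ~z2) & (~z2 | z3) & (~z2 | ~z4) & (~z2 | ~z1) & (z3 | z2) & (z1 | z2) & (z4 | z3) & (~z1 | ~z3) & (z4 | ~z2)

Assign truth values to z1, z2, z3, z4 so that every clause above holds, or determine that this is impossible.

Suppose z1 = 0.
Unit clause (~z2) forces z2 = 0.
That conflicts with the unit clause (z2).
Backtrack on z1: now try z1 = 1.
Unit clause (z2) forces z2 = 1.
That conflicts with the unit clause (~z2).
Either choice for z1 ends in contradiction.

UNSATISFIABLE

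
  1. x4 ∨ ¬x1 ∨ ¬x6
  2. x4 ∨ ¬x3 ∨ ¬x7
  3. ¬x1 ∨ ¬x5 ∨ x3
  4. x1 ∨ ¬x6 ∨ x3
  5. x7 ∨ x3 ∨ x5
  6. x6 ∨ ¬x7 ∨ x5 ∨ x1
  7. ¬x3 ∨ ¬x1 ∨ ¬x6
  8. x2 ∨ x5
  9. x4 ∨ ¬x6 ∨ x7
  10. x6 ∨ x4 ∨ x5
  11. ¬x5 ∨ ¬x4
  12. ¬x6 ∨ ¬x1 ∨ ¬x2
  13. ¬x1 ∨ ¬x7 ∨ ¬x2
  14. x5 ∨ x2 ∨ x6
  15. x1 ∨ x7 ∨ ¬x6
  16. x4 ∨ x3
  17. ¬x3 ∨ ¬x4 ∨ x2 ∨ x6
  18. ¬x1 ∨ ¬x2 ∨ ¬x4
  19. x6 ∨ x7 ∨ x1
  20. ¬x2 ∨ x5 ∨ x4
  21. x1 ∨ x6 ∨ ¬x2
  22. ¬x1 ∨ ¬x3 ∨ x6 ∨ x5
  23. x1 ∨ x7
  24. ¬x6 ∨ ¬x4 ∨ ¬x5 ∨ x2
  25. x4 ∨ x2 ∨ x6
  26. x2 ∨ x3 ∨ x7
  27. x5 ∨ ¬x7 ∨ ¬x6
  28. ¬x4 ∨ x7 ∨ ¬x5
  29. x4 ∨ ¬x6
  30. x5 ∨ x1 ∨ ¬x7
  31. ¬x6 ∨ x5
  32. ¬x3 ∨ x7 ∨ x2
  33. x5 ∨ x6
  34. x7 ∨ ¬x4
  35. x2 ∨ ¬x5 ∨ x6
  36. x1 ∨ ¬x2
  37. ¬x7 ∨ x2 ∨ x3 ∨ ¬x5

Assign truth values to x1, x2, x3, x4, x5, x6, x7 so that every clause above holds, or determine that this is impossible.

x1=True,  x2=True,  x3=True,  x4=False,  x5=True,  x6=False,  x7=False

Case x2 = True:
Unit clause (x1) forces x1 = True.
Unit clause (¬x6) forces x6 = False.
Unit clause (¬x7) forces x7 = False.
Unit clause (¬x4) forces x4 = False.
Unit clause (x5) forces x5 = True.
Unit clause (x3) forces x3 = True.
This assignment satisfies each clause.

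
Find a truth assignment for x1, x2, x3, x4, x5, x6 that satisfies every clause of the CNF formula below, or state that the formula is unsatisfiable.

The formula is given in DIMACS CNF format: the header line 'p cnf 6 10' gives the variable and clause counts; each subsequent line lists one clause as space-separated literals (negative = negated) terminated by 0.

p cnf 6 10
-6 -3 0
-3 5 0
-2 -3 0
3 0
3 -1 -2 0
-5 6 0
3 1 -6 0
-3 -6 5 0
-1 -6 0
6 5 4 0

UNSATISFIABLE

(x3) alone gives x3 = True.
(¬x6) alone gives x6 = False.
(x5) alone gives x5 = True.
That conflicts with the unit clause (¬x5).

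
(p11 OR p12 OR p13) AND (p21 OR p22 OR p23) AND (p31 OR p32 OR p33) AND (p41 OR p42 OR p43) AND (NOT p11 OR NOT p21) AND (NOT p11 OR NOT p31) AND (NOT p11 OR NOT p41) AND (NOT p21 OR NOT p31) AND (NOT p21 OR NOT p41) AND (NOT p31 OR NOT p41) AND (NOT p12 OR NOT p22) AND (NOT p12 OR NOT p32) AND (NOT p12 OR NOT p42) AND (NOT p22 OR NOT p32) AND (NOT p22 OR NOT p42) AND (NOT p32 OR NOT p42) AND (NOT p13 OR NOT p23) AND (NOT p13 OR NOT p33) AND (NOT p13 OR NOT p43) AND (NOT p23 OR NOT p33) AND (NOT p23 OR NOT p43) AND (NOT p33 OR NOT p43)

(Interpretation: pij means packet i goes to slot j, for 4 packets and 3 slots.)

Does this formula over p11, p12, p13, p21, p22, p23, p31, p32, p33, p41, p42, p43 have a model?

No, unsatisfiable

Suppose p11 = false.
Suppose p12 = true.
The clause (NOT p22) is unit, so p22 = false.
The clause (NOT p32) is unit, so p32 = false.
The clause (NOT p42) is unit, so p42 = false.
Suppose p21 = true.
The clause (NOT p31) is unit, so p31 = false.
The clause (p33) is unit, so p33 = true.
The clause (NOT p41) is unit, so p41 = false.
The clause (p43) is unit, so p43 = true.
Now (NOT p43) is unsatisfied and unit — conflict.
Backtrack on p21: now try p21 = false.
The clause (p23) is unit, so p23 = true.
The clause (NOT p13) is unit, so p13 = false.
The clause (NOT p33) is unit, so p33 = false.
The clause (p31) is unit, so p31 = true.
The clause (NOT p41) is unit, so p41 = false.
The clause (p43) is unit, so p43 = true.
Now (NOT p43) is unsatisfied and unit — conflict.
Neither p21 = true nor p21 = false works.
Backtrack on p12: now try p12 = false.
The clause (p13) is unit, so p13 = true.
The clause (NOT p23) is unit, so p23 = false.
The clause (NOT p33) is unit, so p33 = false.
The clause (NOT p43) is unit, so p43 = false.
Suppose p21 = true.
The clause (NOT p31) is unit, so p31 = false.
The clause (p32) is unit, so p32 = true.
The clause (NOT p41) is unit, so p41 = false.
The clause (p42) is unit, so p42 = true.
Now (NOT p42) is unsatisfied and unit — conflict.
Backtrack on p21: now try p21 = false.
The clause (p22) is unit, so p22 = true.
The clause (NOT p32) is unit, so p32 = false.
The clause (p31) is unit, so p31 = true.
The clause (NOT p41) is unit, so p41 = false.
The clause (p42) is unit, so p42 = true.
Now (NOT p42) is unsatisfied and unit — conflict.
Neither p21 = true nor p21 = false works.
Neither p12 = true nor p12 = false works.
Backtrack on p11: now try p11 = true.
The clause (NOT p21) is unit, so p21 = false.
The clause (NOT p31) is unit, so p31 = false.
The clause (NOT p41) is unit, so p41 = false.
Suppose p22 = true.
The clause (NOT p12) is unit, so p12 = false.
The clause (NOT p32) is unit, so p32 = false.
The clause (p33) is unit, so p33 = true.
The clause (NOT p42) is unit, so p42 = false.
The clause (p43) is unit, so p43 = true.
Now (NOT p43) is unsatisfied and unit — conflict.
Backtrack on p22: now try p22 = false.
The clause (p23) is unit, so p23 = true.
The clause (NOT p13) is unit, so p13 = false.
The clause (NOT p33) is unit, so p33 = false.
The clause (p32) is unit, so p32 = true.
The clause (NOT p12) is unit, so p12 = false.
The clause (NOT p42) is unit, so p42 = false.
The clause (p43) is unit, so p43 = true.
Now (NOT p43) is unsatisfied and unit — conflict.
Neither p22 = true nor p22 = false works.
Neither p11 = true nor p11 = false works.
No assignment satisfies every clause.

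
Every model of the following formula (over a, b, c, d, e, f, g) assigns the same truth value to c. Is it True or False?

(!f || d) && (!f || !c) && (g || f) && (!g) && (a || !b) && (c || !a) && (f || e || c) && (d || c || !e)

Suppose c = true.
From the singleton clause (!f), f = false.
From the singleton clause (g), g = true.
That conflicts with the unit clause (!g).
So every satisfying assignment has c = False.

False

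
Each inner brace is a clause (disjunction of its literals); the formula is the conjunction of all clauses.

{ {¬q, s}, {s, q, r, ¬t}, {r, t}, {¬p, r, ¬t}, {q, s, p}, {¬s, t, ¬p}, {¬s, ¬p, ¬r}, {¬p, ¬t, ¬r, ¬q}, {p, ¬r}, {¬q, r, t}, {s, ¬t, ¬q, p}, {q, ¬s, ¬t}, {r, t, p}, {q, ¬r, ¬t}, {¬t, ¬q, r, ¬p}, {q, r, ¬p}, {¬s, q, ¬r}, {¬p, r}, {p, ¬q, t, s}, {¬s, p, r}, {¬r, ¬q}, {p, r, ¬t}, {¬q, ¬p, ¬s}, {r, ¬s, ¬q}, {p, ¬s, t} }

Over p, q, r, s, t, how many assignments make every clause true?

There are 2^5 = 32 truth assignments over (p, q, r, s, t).
Split on p. With p = True, the clauses containing p are satisfied and ¬p drops from the rest; 1 of the 2^4 = 16 assignments to the other variables satisfy what remains.
With p = False, by the same count on the reduced clause set, 0 assignments work.
Total: 1 + 0 = 1.

1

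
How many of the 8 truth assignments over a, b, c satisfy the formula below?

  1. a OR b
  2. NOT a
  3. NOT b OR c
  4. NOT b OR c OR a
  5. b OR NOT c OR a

1

There are 2^3 = 8 truth assignments over (a, b, c).
Check each against the 5 clauses (columns in the order a, b, c):
  F F F  ✗ fails (a OR b)
  F F T  ✗ fails (a OR b)
  F T F  ✗ fails (NOT b OR c)
  F T T  ✓ satisfies all
  T F F  ✗ fails (NOT a)
  T F T  ✗ fails (NOT a)
  T T F  ✗ fails (NOT a)
  T T T  ✗ fails (NOT a)
1 of the 8 rows is a model.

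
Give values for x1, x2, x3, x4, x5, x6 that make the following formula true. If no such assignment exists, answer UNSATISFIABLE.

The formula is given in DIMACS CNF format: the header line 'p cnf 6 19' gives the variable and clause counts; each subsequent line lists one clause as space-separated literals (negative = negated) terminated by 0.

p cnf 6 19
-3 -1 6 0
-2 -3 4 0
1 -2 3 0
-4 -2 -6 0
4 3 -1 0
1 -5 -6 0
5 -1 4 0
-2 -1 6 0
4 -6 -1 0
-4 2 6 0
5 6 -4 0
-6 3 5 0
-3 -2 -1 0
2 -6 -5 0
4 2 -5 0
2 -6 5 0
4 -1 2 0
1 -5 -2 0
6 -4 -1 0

x1 ↦ False; x2 ↦ False; x3 ↦ False; x4 ↦ False; x5 ↦ False; x6 ↦ False

Suppose x3 = False.
Suppose x1 = False.
Unit clause (¬x2) forces x2 = False.
Suppose x5 = False.
Unit clause (¬x6) forces x6 = False.
Unit clause (¬x4) forces x4 = False.
Every clause now holds.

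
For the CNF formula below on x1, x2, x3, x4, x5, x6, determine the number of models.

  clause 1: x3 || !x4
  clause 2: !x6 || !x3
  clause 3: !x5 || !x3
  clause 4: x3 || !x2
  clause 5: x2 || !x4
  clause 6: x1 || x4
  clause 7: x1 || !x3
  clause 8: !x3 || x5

There are 2^6 = 64 truth assignments over (x1, x2, x3, x4, x5, x6).
Split on x2. With x2 = true, the clauses containing x2 are satisfied and !x2 drops from the rest; 0 of the 2^5 = 32 assignments to the other variables satisfy what remains.
With x2 = false, by the same count on the reduced clause set, 4 assignments work.
(One model: x1=T, x2=F, x3=F, x4=F, x5=F, x6=F.)
Total: 0 + 4 = 4.

4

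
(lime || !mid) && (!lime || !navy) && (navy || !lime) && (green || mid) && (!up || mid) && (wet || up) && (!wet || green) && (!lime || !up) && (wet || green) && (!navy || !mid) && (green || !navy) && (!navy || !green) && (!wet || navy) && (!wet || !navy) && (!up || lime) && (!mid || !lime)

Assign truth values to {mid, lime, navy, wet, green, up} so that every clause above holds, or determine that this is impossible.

UNSATISFIABLE

Case lime = true:
Unit clause (!navy) forces navy = false.
But (navy) is also a unit clause — contradiction.
That branch fails; take lime = false instead.
Unit clause (!mid) forces mid = false.
Unit clause (green) forces green = true.
Unit clause (!up) forces up = false.
Unit clause (wet) forces wet = true.
Unit clause (!navy) forces navy = false.
But (navy) is also a unit clause — contradiction.
Both values of lime lead to a conflict.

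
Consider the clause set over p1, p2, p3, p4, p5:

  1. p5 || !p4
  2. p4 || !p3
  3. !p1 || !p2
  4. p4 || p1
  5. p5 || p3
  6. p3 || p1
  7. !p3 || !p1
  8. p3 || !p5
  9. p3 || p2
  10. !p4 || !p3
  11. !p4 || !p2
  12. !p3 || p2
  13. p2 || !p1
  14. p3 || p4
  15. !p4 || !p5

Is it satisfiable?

Branch on p5: set p5 = true.
Unit clause (p3) forces p3 = true.
Unit clause (p4) forces p4 = true.
But (!p4) is also a unit clause — contradiction.
Undo p5 and try p5 = false.
Unit clause (!p4) forces p4 = false.
Unit clause (!p3) forces p3 = false.
But (p3) is also a unit clause — contradiction.
Both values of p5 lead to a conflict.
No assignment satisfies every clause.

No, unsatisfiable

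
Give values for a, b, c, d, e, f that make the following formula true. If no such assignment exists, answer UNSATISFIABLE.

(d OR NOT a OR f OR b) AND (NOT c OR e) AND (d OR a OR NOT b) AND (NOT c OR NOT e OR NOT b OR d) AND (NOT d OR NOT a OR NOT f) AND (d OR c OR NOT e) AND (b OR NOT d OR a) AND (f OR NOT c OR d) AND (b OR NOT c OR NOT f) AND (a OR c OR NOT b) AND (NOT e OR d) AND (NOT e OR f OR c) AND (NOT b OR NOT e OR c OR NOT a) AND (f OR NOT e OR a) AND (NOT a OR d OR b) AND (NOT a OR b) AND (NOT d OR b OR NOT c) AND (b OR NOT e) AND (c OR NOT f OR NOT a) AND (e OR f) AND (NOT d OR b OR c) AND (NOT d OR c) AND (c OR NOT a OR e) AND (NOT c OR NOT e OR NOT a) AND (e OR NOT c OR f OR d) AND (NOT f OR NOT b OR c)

a=false, b=false, c=false, d=false, e=false, f=true

Suppose c = false.
(NOT d) alone gives d = false.
(NOT e) alone gives e = false.
(f) alone gives f = true.
(NOT a) alone gives a = false.
(NOT b) alone gives b = false.
Every clause now holds.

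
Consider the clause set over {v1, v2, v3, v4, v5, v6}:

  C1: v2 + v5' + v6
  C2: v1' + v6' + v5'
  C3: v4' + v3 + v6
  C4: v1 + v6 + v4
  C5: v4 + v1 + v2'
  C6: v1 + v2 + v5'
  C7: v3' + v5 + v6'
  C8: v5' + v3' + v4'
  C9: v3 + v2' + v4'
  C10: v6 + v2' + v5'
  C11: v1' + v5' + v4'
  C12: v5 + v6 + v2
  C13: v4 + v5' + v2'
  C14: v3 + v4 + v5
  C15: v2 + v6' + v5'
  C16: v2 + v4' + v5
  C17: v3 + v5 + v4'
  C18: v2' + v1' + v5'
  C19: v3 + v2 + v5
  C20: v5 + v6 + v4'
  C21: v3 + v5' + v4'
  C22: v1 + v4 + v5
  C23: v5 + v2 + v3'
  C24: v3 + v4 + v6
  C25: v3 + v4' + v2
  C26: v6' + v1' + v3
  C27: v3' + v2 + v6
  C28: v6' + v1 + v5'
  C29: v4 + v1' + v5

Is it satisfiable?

No, unsatisfiable

Case v2 = 1:
Case v4 = 1:
The clause (v3) is unit, so v3 = 1.
The clause (v5') is unit, so v5 = 0.
The clause (v6') is unit, so v6 = 0.
Now (v6) is unsatisfied and unit — conflict.
That branch fails; take v4 = 0 instead.
The clause (v1) is unit, so v1 = 1.
The clause (v5') is unit, so v5 = 0.
Now (v5) is unsatisfied and unit — conflict.
Either choice for v4 ends in contradiction.
That branch fails; take v2 = 0 instead.
Case v5 = 0:
The clause (v6) is unit, so v6 = 1.
The clause (v3') is unit, so v3 = 0.
Now (v3) is unsatisfied and unit — conflict.
That branch fails; take v5 = 1 instead.
The clause (v6) is unit, so v6 = 1.
Now (v6') is unsatisfied and unit — conflict.
Either choice for v5 ends in contradiction.
Either choice for v2 ends in contradiction.
No assignment satisfies every clause.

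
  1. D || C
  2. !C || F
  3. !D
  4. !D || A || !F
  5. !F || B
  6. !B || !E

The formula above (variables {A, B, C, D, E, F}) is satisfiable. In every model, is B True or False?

True

Suppose B = false.
Unit clause (!D) forces D = false.
Unit clause (C) forces C = true.
Unit clause (F) forces F = true.
But (!F) is also a unit clause — contradiction.
So every satisfying assignment has B = True.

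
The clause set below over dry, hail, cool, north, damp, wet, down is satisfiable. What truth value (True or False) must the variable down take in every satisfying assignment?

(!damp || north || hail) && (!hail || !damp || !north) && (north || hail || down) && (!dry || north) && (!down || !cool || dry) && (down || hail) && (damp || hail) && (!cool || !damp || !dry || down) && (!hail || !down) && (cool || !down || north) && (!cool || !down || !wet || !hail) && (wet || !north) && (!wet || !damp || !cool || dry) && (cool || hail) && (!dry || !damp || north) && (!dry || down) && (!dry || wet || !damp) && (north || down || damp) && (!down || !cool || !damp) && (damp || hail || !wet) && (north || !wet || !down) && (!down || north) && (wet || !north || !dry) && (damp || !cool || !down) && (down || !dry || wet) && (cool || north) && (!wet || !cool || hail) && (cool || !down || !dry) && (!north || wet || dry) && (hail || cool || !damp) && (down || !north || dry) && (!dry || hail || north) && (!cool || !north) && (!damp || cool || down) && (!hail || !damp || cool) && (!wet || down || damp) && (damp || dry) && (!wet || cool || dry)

Suppose down = true.
The clause (!hail) is unit, so hail = false.
The clause (damp) is unit, so damp = true.
The clause (north) is unit, so north = true.
The clause (wet) is unit, so wet = true.
The clause (cool) is unit, so cool = true.
That conflicts with the unit clause (!cool).
So every satisfying assignment has down = False.

False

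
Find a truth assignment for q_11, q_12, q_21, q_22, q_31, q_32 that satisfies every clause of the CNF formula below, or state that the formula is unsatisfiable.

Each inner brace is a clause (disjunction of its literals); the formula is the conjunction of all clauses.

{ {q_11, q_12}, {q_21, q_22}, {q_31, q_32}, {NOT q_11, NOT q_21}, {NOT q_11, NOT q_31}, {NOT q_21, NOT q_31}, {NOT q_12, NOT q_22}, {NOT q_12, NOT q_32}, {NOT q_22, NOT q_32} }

UNSATISFIABLE

Try q_11 = true.
Unit clause (NOT q_21) forces q_21 = false.
Unit clause (q_22) forces q_22 = true.
Unit clause (NOT q_31) forces q_31 = false.
Unit clause (q_32) forces q_32 = true.
Now (NOT q_32) is unsatisfied and unit — conflict.
So q_11 must be the other value — set q_11 = false.
Unit clause (q_12) forces q_12 = true.
Unit clause (NOT q_22) forces q_22 = false.
Unit clause (q_21) forces q_21 = true.
Unit clause (NOT q_31) forces q_31 = false.
Unit clause (q_32) forces q_32 = true.
Now (NOT q_32) is unsatisfied and unit — conflict.
Both values of q_11 lead to a conflict.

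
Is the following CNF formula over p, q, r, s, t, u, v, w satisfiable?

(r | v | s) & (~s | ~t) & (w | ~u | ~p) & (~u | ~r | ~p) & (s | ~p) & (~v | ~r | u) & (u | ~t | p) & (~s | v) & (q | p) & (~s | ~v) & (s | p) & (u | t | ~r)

Case s = 0:
Unit clause (~p) forces p = 0.
That conflicts with the unit clause (p).
Undo s and try s = 1.
Unit clause (~t) forces t = 0.
Unit clause (v) forces v = 1.
That conflicts with the unit clause (~v).
Neither s = 1 nor s = 0 works.
No assignment satisfies every clause.

No, unsatisfiable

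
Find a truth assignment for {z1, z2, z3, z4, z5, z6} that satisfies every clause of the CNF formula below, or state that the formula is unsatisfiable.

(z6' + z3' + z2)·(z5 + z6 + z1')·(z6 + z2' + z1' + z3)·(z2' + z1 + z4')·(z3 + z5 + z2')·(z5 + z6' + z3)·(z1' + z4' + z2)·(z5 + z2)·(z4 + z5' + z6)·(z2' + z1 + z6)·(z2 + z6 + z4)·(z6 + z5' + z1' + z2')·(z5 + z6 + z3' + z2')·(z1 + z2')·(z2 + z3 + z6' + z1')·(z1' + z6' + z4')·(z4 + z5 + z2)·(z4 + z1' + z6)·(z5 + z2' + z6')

z1 ↦ 1; z2 ↦ 1; z3 ↦ 0; z4 ↦ 0; z5 ↦ 1; z6 ↦ 1

Branch on z5: set z5 = 1.
Branch on z4: set z4 = 0.
(z6) alone gives z6 = 1.
Branch on z3: set z3 = 0.
Branch on z1: set z1 = 1.
(z2) alone gives z2 = 1.
All clauses are satisfied.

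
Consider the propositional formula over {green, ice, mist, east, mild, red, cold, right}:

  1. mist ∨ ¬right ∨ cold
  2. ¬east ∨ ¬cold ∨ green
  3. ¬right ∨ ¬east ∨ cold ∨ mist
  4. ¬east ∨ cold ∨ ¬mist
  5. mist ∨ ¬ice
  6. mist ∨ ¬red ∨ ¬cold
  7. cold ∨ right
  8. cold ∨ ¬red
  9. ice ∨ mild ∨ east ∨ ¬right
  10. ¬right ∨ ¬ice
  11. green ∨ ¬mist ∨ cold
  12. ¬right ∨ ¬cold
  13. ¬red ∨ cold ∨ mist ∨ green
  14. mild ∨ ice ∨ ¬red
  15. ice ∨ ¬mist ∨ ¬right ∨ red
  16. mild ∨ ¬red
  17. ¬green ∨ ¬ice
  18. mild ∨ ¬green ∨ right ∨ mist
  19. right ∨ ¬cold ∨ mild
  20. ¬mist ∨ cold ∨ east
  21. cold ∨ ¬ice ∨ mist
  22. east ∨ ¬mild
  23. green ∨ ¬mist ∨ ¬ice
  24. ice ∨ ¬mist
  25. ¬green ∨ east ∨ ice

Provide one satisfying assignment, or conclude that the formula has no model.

Try mist = False.
Unit clause (¬ice) forces ice = False.
Try right = False.
Unit clause (cold) forces cold = True.
Unit clause (¬red) forces red = False.
Unit clause (mild) forces mild = True.
Unit clause (east) forces east = True.
Unit clause (green) forces green = True.
All clauses are satisfied.

green=True; ice=False; mist=False; east=True; mild=True; red=False; cold=True; right=False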